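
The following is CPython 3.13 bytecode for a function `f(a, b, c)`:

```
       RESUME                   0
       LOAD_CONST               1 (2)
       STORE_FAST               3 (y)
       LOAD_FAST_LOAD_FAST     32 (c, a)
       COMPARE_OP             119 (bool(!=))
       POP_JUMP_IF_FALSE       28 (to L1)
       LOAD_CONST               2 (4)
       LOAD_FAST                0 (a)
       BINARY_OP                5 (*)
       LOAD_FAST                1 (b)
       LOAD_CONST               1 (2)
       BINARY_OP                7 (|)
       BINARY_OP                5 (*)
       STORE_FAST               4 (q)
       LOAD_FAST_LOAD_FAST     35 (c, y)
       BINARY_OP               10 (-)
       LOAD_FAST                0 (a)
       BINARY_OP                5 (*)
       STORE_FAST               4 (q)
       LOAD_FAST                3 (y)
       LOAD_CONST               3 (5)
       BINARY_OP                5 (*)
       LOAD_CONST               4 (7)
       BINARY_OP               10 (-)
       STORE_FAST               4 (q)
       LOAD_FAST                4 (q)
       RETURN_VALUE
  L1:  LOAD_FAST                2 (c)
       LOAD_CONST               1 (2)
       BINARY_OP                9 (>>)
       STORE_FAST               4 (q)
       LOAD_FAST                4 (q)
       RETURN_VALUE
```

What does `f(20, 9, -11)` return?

LOAD_CONST → push 2. Stack: [2]
STORE_FAST y → y=2. Stack: []
LOAD_FAST_LOAD_FAST c,a → push -11,20. Stack: [-11, 20]
COMPARE_OP bool(!=) → -11 vs 20 = True. Stack: [True]
POP_JUMP_IF_FALSE → pop True; no jump. Stack: []
LOAD_CONST → push 4. Stack: [4]
LOAD_FAST a → push 20. Stack: [4, 20]
BINARY_OP * → 4 * 20 = 80. Stack: [80]
LOAD_FAST b → push 9. Stack: [80, 9]
LOAD_CONST → push 2. Stack: [80, 9, 2]
BINARY_OP | → 9 | 2 = 11. Stack: [80, 11]
BINARY_OP * → 80 * 11 = 880. Stack: [880]
STORE_FAST q → q=880. Stack: []
LOAD_FAST_LOAD_FAST c,y → push -11,2. Stack: [-11, 2]
BINARY_OP - → -11 - 2 = -13. Stack: [-13]
LOAD_FAST a → push 20. Stack: [-13, 20]
BINARY_OP * → -13 * 20 = -260. Stack: [-260]
STORE_FAST q → q=-260. Stack: []
LOAD_FAST y → push 2. Stack: [2]
LOAD_CONST → push 5. Stack: [2, 5]
BINARY_OP * → 2 * 5 = 10. Stack: [10]
LOAD_CONST → push 7. Stack: [10, 7]
BINARY_OP - → 10 - 7 = 3. Stack: [3]
STORE_FAST q → q=3. Stack: []
LOAD_FAST q → push 3. Stack: [3]
RETURN_VALUE → return 3.

3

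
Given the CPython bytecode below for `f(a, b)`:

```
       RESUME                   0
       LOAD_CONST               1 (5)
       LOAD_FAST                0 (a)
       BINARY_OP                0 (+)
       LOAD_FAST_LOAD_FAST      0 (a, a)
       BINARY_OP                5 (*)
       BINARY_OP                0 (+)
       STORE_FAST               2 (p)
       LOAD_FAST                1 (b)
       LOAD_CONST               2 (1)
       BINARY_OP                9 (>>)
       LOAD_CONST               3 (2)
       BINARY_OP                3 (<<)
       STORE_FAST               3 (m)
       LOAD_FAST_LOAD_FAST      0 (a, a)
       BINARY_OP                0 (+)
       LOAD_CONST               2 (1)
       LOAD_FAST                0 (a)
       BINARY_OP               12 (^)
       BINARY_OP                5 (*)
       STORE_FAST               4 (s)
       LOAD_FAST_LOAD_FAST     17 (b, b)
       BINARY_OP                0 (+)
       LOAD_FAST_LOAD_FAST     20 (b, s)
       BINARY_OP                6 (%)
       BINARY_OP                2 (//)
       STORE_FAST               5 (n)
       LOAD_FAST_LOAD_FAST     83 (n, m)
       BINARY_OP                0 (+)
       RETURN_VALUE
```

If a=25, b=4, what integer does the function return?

10

LOAD_CONST → push 5. Stack: [5]
LOAD_FAST a → push 25. Stack: [5, 25]
BINARY_OP + → 5 + 25 = 30. Stack: [30]
LOAD_FAST_LOAD_FAST a,a → push 25,25. Stack: [30, 25, 25]
BINARY_OP * → 25 * 25 = 625. Stack: [30, 625]
BINARY_OP + → 30 + 625 = 655. Stack: [655]
STORE_FAST p → p=655. Stack: []
LOAD_FAST b → push 4. Stack: [4]
LOAD_CONST → push 1. Stack: [4, 1]
BINARY_OP >> → 4 >> 1 = 2. Stack: [2]
LOAD_CONST → push 2. Stack: [2, 2]
BINARY_OP << → 2 << 2 = 8. Stack: [8]
STORE_FAST m → m=8. Stack: []
LOAD_FAST_LOAD_FAST a,a → push 25,25. Stack: [25, 25]
BINARY_OP + → 25 + 25 = 50. Stack: [50]
LOAD_CONST → push 1. Stack: [50, 1]
LOAD_FAST a → push 25. Stack: [50, 1, 25]
BINARY_OP ^ → 1 ^ 25 = 24. Stack: [50, 24]
BINARY_OP * → 50 * 24 = 1200. Stack: [1200]
STORE_FAST s → s=1200. Stack: []
LOAD_FAST_LOAD_FAST b,b → push 4,4. Stack: [4, 4]
BINARY_OP + → 4 + 4 = 8. Stack: [8]
LOAD_FAST_LOAD_FAST b,s → push 4,1200. Stack: [8, 4, 1200]
BINARY_OP % → 4 % 1200 = 4. Stack: [8, 4]
BINARY_OP // → 8 // 4 = 2. Stack: [2]
STORE_FAST n → n=2. Stack: []
LOAD_FAST_LOAD_FAST n,m → push 2,8. Stack: [2, 8]
BINARY_OP + → 2 + 8 = 10. Stack: [10]
RETURN_VALUE → return 10.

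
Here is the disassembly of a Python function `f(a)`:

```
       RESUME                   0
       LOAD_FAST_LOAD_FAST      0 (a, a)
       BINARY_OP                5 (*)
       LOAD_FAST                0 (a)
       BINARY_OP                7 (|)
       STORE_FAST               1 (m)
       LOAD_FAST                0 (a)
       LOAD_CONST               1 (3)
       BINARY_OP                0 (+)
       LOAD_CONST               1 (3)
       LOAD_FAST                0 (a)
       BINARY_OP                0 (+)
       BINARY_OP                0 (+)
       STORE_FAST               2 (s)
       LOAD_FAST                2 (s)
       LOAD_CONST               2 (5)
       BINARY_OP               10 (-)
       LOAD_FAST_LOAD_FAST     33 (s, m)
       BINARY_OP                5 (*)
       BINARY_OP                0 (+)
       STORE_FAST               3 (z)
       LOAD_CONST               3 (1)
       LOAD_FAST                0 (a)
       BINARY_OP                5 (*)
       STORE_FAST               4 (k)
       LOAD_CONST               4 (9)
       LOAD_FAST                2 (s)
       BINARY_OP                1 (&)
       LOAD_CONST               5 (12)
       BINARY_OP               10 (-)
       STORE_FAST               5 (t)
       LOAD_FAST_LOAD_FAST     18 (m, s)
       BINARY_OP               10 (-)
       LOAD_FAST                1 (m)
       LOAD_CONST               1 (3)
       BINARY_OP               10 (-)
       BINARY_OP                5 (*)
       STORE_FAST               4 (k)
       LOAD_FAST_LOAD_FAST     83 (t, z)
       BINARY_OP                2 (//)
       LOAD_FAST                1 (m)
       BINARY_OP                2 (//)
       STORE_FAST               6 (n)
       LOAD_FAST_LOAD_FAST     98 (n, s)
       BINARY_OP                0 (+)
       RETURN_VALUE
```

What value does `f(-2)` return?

LOAD_FAST_LOAD_FAST a,a → push -2,-2. Stack: [-2, -2]
BINARY_OP * → -2 * -2 = 4. Stack: [4]
LOAD_FAST a → push -2. Stack: [4, -2]
BINARY_OP | → 4 | -2 = -2. Stack: [-2]
STORE_FAST m → m=-2. Stack: []
LOAD_FAST a → push -2. Stack: [-2]
LOAD_CONST → push 3. Stack: [-2, 3]
BINARY_OP + → -2 + 3 = 1. Stack: [1]
LOAD_CONST → push 3. Stack: [1, 3]
LOAD_FAST a → push -2. Stack: [1, 3, -2]
BINARY_OP + → 3 + -2 = 1. Stack: [1, 1]
BINARY_OP + → 1 + 1 = 2. Stack: [2]
STORE_FAST s → s=2. Stack: []
LOAD_FAST s → push 2. Stack: [2]
LOAD_CONST → push 5. Stack: [2, 5]
BINARY_OP - → 2 - 5 = -3. Stack: [-3]
LOAD_FAST_LOAD_FAST s,m → push 2,-2. Stack: [-3, 2, -2]
BINARY_OP * → 2 * -2 = -4. Stack: [-3, -4]
BINARY_OP + → -3 + -4 = -7. Stack: [-7]
STORE_FAST z → z=-7. Stack: []
LOAD_CONST → push 1. Stack: [1]
LOAD_FAST a → push -2. Stack: [1, -2]
BINARY_OP * → 1 * -2 = -2. Stack: [-2]
STORE_FAST k → k=-2. Stack: []
LOAD_CONST → push 9. Stack: [9]
LOAD_FAST s → push 2. Stack: [9, 2]
BINARY_OP & → 9 & 2 = 0. Stack: [0]
LOAD_CONST → push 12. Stack: [0, 12]
BINARY_OP - → 0 - 12 = -12. Stack: [-12]
STORE_FAST t → t=-12. Stack: []
LOAD_FAST_LOAD_FAST m,s → push -2,2. Stack: [-2, 2]
BINARY_OP - → -2 - 2 = -4. Stack: [-4]
LOAD_FAST m → push -2. Stack: [-4, -2]
LOAD_CONST → push 3. Stack: [-4, -2, 3]
BINARY_OP - → -2 - 3 = -5. Stack: [-4, -5]
BINARY_OP * → -4 * -5 = 20. Stack: [20]
STORE_FAST k → k=20. Stack: []
LOAD_FAST_LOAD_FAST t,z → push -12,-7. Stack: [-12, -7]
BINARY_OP // → -12 // -7 = 1. Stack: [1]
LOAD_FAST m → push -2. Stack: [1, -2]
BINARY_OP // → 1 // -2 = -1. Stack: [-1]
STORE_FAST n → n=-1. Stack: []
LOAD_FAST_LOAD_FAST n,s → push -1,2. Stack: [-1, 2]
BINARY_OP + → -1 + 2 = 1. Stack: [1]
RETURN_VALUE → return 1.

1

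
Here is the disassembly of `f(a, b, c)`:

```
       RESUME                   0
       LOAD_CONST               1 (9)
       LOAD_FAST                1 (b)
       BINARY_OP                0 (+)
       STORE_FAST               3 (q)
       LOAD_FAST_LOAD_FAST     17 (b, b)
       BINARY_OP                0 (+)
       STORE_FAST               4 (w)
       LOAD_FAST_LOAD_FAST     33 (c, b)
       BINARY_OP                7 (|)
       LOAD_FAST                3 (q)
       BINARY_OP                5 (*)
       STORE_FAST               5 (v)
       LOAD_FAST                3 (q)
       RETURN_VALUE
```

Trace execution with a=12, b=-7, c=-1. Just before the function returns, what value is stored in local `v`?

-2

LOAD_CONST → push 9. Stack: [9]
LOAD_FAST b → push -7. Stack: [9, -7]
BINARY_OP + → 9 + -7 = 2. Stack: [2]
STORE_FAST q → q=2. Stack: []
LOAD_FAST_LOAD_FAST b,b → push -7,-7. Stack: [-7, -7]
BINARY_OP + → -7 + -7 = -14. Stack: [-14]
STORE_FAST w → w=-14. Stack: []
LOAD_FAST_LOAD_FAST c,b → push -1,-7. Stack: [-1, -7]
BINARY_OP | → -1 | -7 = -1. Stack: [-1]
LOAD_FAST q → push 2. Stack: [-1, 2]
BINARY_OP * → -1 * 2 = -2. Stack: [-2]
STORE_FAST v → v=-2. Stack: []
LOAD_FAST q → push 2. Stack: [2]
RETURN_VALUE → return 2.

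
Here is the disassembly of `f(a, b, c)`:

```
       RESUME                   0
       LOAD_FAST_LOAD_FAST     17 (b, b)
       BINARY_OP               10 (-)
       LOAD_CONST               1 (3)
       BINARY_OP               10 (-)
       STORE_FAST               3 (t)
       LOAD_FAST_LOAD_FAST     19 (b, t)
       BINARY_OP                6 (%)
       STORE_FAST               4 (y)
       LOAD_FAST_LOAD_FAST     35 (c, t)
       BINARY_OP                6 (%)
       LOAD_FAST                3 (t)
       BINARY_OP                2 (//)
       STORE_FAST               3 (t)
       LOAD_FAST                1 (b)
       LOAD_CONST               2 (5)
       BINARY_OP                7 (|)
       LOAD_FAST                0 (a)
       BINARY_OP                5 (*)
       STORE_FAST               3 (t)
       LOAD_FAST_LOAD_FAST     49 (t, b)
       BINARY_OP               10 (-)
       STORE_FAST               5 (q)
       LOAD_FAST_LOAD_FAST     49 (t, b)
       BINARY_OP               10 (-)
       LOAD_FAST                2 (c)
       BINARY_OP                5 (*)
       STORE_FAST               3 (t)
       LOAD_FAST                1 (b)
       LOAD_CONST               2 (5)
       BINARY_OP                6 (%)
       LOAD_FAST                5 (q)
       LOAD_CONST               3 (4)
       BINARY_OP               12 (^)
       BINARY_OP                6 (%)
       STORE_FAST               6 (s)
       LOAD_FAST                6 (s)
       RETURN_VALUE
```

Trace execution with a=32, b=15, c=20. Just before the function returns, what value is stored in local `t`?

9300

LOAD_FAST_LOAD_FAST b,b → push 15,15. Stack: [15, 15]
BINARY_OP - → 15 - 15 = 0. Stack: [0]
LOAD_CONST → push 3. Stack: [0, 3]
BINARY_OP - → 0 - 3 = -3. Stack: [-3]
STORE_FAST t → t=-3. Stack: []
LOAD_FAST_LOAD_FAST b,t → push 15,-3. Stack: [15, -3]
BINARY_OP % → 15 % -3 = 0. Stack: [0]
STORE_FAST y → y=0. Stack: []
LOAD_FAST_LOAD_FAST c,t → push 20,-3. Stack: [20, -3]
BINARY_OP % → 20 % -3 = -1. Stack: [-1]
LOAD_FAST t → push -3. Stack: [-1, -3]
BINARY_OP // → -1 // -3 = 0. Stack: [0]
STORE_FAST t → t=0. Stack: []
LOAD_FAST b → push 15. Stack: [15]
LOAD_CONST → push 5. Stack: [15, 5]
BINARY_OP | → 15 | 5 = 15. Stack: [15]
LOAD_FAST a → push 32. Stack: [15, 32]
BINARY_OP * → 15 * 32 = 480. Stack: [480]
STORE_FAST t → t=480. Stack: []
LOAD_FAST_LOAD_FAST t,b → push 480,15. Stack: [480, 15]
BINARY_OP - → 480 - 15 = 465. Stack: [465]
STORE_FAST q → q=465. Stack: []
LOAD_FAST_LOAD_FAST t,b → push 480,15. Stack: [480, 15]
BINARY_OP - → 480 - 15 = 465. Stack: [465]
LOAD_FAST c → push 20. Stack: [465, 20]
BINARY_OP * → 465 * 20 = 9300. Stack: [9300]
STORE_FAST t → t=9300. Stack: []
LOAD_FAST b → push 15. Stack: [15]
LOAD_CONST → push 5. Stack: [15, 5]
BINARY_OP % → 15 % 5 = 0. Stack: [0]
LOAD_FAST q → push 465. Stack: [0, 465]
LOAD_CONST → push 4. Stack: [0, 465, 4]
BINARY_OP ^ → 465 ^ 4 = 469. Stack: [0, 469]
BINARY_OP % → 0 % 469 = 0. Stack: [0]
STORE_FAST s → s=0. Stack: []
LOAD_FAST s → push 0. Stack: [0]
RETURN_VALUE → return 0.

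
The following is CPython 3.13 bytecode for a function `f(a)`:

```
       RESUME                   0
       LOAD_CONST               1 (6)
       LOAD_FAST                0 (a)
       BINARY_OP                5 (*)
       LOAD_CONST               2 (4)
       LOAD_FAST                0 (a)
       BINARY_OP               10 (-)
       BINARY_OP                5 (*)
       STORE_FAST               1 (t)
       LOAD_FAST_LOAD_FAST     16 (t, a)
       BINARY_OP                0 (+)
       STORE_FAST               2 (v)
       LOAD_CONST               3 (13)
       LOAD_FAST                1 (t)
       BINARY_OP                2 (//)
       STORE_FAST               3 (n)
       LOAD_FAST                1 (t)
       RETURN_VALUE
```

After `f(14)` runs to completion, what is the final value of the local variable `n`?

-1

LOAD_CONST → push 6. Stack: [6]
LOAD_FAST a → push 14. Stack: [6, 14]
BINARY_OP * → 6 * 14 = 84. Stack: [84]
LOAD_CONST → push 4. Stack: [84, 4]
LOAD_FAST a → push 14. Stack: [84, 4, 14]
BINARY_OP - → 4 - 14 = -10. Stack: [84, -10]
BINARY_OP * → 84 * -10 = -840. Stack: [-840]
STORE_FAST t → t=-840. Stack: []
LOAD_FAST_LOAD_FAST t,a → push -840,14. Stack: [-840, 14]
BINARY_OP + → -840 + 14 = -826. Stack: [-826]
STORE_FAST v → v=-826. Stack: []
LOAD_CONST → push 13. Stack: [13]
LOAD_FAST t → push -840. Stack: [13, -840]
BINARY_OP // → 13 // -840 = -1. Stack: [-1]
STORE_FAST n → n=-1. Stack: []
LOAD_FAST t → push -840. Stack: [-840]
RETURN_VALUE → return -840.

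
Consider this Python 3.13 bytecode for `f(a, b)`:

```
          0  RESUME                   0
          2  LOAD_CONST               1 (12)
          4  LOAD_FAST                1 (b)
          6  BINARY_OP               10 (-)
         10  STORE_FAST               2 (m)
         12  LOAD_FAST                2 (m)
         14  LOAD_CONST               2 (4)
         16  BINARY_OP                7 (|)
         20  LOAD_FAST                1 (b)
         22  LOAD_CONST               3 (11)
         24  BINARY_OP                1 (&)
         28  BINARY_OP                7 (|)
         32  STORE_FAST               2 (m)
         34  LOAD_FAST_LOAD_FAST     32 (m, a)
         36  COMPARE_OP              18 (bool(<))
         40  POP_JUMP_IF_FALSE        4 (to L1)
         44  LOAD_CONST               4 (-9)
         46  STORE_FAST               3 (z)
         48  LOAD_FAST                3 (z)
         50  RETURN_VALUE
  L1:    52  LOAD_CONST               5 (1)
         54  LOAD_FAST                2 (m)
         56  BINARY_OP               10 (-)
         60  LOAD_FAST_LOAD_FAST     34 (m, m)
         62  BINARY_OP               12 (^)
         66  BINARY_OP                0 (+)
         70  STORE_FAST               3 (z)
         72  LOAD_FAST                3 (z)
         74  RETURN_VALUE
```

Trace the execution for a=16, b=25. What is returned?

-9

LOAD_CONST → push 12. Stack: [12]
LOAD_FAST b → push 25. Stack: [12, 25]
BINARY_OP - → 12 - 25 = -13. Stack: [-13]
STORE_FAST m → m=-13. Stack: []
LOAD_FAST m → push -13. Stack: [-13]
LOAD_CONST → push 4. Stack: [-13, 4]
BINARY_OP | → -13 | 4 = -9. Stack: [-9]
LOAD_FAST b → push 25. Stack: [-9, 25]
LOAD_CONST → push 11. Stack: [-9, 25, 11]
BINARY_OP & → 25 & 11 = 9. Stack: [-9, 9]
BINARY_OP | → -9 | 9 = -1. Stack: [-1]
STORE_FAST m → m=-1. Stack: []
LOAD_FAST_LOAD_FAST m,a → push -1,16. Stack: [-1, 16]
COMPARE_OP bool(<) → -1 vs 16 = True. Stack: [True]
POP_JUMP_IF_FALSE → pop True; no jump. Stack: []
LOAD_CONST → push -9. Stack: [-9]
STORE_FAST z → z=-9. Stack: []
LOAD_FAST z → push -9. Stack: [-9]
RETURN_VALUE → return -9.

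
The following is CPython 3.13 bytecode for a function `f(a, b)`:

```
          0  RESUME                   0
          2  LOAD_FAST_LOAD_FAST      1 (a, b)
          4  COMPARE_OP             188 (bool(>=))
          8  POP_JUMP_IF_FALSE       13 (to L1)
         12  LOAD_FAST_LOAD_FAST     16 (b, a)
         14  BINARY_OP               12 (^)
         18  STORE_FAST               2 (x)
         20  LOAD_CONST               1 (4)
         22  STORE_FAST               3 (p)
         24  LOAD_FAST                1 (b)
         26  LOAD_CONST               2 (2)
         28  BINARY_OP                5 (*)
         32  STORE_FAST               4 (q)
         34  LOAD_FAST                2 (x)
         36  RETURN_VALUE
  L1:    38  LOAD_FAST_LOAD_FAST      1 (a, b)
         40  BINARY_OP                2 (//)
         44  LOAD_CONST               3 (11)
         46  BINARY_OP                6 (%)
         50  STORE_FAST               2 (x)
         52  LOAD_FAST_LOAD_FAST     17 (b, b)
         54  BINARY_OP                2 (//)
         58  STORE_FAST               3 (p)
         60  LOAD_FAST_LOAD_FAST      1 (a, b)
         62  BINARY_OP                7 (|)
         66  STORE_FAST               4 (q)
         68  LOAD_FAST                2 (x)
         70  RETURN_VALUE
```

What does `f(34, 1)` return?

LOAD_FAST_LOAD_FAST a,b → push 34,1. Stack: [34, 1]
COMPARE_OP bool(>=) → 34 vs 1 = True. Stack: [True]
POP_JUMP_IF_FALSE → pop True; no jump. Stack: []
LOAD_FAST_LOAD_FAST b,a → push 1,34. Stack: [1, 34]
BINARY_OP ^ → 1 ^ 34 = 35. Stack: [35]
STORE_FAST x → x=35. Stack: []
LOAD_CONST → push 4. Stack: [4]
STORE_FAST p → p=4. Stack: []
LOAD_FAST b → push 1. Stack: [1]
LOAD_CONST → push 2. Stack: [1, 2]
BINARY_OP * → 1 * 2 = 2. Stack: [2]
STORE_FAST q → q=2. Stack: []
LOAD_FAST x → push 35. Stack: [35]
RETURN_VALUE → return 35.

35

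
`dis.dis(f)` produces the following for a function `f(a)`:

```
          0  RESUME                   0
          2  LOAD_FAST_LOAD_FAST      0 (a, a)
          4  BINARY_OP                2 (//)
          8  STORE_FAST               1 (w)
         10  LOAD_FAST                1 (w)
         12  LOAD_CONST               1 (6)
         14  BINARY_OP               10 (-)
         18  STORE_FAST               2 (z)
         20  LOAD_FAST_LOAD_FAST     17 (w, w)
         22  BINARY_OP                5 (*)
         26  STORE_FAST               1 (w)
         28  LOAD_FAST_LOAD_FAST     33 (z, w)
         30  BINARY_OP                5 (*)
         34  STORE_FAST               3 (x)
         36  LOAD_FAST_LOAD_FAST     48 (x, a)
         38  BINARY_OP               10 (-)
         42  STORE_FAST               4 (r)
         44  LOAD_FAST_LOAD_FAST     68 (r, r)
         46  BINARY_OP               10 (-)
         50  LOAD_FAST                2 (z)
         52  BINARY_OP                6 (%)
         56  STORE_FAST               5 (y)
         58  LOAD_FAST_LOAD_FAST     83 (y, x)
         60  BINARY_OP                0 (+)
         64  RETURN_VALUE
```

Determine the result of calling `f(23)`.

-5

LOAD_FAST_LOAD_FAST a,a → push 23,23. Stack: [23, 23]
BINARY_OP // → 23 // 23 = 1. Stack: [1]
STORE_FAST w → w=1. Stack: []
LOAD_FAST w → push 1. Stack: [1]
LOAD_CONST → push 6. Stack: [1, 6]
BINARY_OP - → 1 - 6 = -5. Stack: [-5]
STORE_FAST z → z=-5. Stack: []
LOAD_FAST_LOAD_FAST w,w → push 1,1. Stack: [1, 1]
BINARY_OP * → 1 * 1 = 1. Stack: [1]
STORE_FAST w → w=1. Stack: []
LOAD_FAST_LOAD_FAST z,w → push -5,1. Stack: [-5, 1]
BINARY_OP * → -5 * 1 = -5. Stack: [-5]
STORE_FAST x → x=-5. Stack: []
LOAD_FAST_LOAD_FAST x,a → push -5,23. Stack: [-5, 23]
BINARY_OP - → -5 - 23 = -28. Stack: [-28]
STORE_FAST r → r=-28. Stack: []
LOAD_FAST_LOAD_FAST r,r → push -28,-28. Stack: [-28, -28]
BINARY_OP - → -28 - -28 = 0. Stack: [0]
LOAD_FAST z → push -5. Stack: [0, -5]
BINARY_OP % → 0 % -5 = 0. Stack: [0]
STORE_FAST y → y=0. Stack: []
LOAD_FAST_LOAD_FAST y,x → push 0,-5. Stack: [0, -5]
BINARY_OP + → 0 + -5 = -5. Stack: [-5]
RETURN_VALUE → return -5.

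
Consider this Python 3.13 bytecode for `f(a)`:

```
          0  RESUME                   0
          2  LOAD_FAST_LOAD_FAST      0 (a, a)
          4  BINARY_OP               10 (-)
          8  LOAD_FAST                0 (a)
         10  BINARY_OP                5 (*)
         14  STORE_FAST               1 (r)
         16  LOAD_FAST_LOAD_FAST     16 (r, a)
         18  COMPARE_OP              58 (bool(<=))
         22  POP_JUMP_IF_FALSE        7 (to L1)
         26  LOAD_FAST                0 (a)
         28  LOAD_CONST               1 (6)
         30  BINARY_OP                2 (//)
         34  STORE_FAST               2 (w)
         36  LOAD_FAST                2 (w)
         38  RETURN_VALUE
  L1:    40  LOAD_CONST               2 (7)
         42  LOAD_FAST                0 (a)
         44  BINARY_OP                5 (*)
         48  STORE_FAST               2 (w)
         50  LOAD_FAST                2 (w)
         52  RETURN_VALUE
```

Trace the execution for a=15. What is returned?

LOAD_FAST_LOAD_FAST a,a → push 15,15. Stack: [15, 15]
BINARY_OP - → 15 - 15 = 0. Stack: [0]
LOAD_FAST a → push 15. Stack: [0, 15]
BINARY_OP * → 0 * 15 = 0. Stack: [0]
STORE_FAST r → r=0. Stack: []
LOAD_FAST_LOAD_FAST r,a → push 0,15. Stack: [0, 15]
COMPARE_OP bool(<=) → 0 vs 15 = True. Stack: [True]
POP_JUMP_IF_FALSE → pop True; no jump. Stack: []
LOAD_FAST a → push 15. Stack: [15]
LOAD_CONST → push 6. Stack: [15, 6]
BINARY_OP // → 15 // 6 = 2. Stack: [2]
STORE_FAST w → w=2. Stack: []
LOAD_FAST w → push 2. Stack: [2]
RETURN_VALUE → return 2.

2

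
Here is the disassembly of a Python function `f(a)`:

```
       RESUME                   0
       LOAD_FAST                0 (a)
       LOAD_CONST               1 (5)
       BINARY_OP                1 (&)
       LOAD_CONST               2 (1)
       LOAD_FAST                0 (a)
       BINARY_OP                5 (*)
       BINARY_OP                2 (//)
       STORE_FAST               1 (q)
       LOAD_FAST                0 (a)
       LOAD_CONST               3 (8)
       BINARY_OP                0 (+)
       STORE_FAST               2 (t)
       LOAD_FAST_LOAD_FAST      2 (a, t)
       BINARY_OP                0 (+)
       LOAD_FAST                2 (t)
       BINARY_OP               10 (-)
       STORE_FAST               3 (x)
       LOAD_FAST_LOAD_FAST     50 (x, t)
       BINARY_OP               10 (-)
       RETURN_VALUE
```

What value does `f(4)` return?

LOAD_FAST a → push 4. Stack: [4]
LOAD_CONST → push 5. Stack: [4, 5]
BINARY_OP & → 4 & 5 = 4. Stack: [4]
LOAD_CONST → push 1. Stack: [4, 1]
LOAD_FAST a → push 4. Stack: [4, 1, 4]
BINARY_OP * → 1 * 4 = 4. Stack: [4, 4]
BINARY_OP // → 4 // 4 = 1. Stack: [1]
STORE_FAST q → q=1. Stack: []
LOAD_FAST a → push 4. Stack: [4]
LOAD_CONST → push 8. Stack: [4, 8]
BINARY_OP + → 4 + 8 = 12. Stack: [12]
STORE_FAST t → t=12. Stack: []
LOAD_FAST_LOAD_FAST a,t → push 4,12. Stack: [4, 12]
BINARY_OP + → 4 + 12 = 16. Stack: [16]
LOAD_FAST t → push 12. Stack: [16, 12]
BINARY_OP - → 16 - 12 = 4. Stack: [4]
STORE_FAST x → x=4. Stack: []
LOAD_FAST_LOAD_FAST x,t → push 4,12. Stack: [4, 12]
BINARY_OP - → 4 - 12 = -8. Stack: [-8]
RETURN_VALUE → return -8.

-8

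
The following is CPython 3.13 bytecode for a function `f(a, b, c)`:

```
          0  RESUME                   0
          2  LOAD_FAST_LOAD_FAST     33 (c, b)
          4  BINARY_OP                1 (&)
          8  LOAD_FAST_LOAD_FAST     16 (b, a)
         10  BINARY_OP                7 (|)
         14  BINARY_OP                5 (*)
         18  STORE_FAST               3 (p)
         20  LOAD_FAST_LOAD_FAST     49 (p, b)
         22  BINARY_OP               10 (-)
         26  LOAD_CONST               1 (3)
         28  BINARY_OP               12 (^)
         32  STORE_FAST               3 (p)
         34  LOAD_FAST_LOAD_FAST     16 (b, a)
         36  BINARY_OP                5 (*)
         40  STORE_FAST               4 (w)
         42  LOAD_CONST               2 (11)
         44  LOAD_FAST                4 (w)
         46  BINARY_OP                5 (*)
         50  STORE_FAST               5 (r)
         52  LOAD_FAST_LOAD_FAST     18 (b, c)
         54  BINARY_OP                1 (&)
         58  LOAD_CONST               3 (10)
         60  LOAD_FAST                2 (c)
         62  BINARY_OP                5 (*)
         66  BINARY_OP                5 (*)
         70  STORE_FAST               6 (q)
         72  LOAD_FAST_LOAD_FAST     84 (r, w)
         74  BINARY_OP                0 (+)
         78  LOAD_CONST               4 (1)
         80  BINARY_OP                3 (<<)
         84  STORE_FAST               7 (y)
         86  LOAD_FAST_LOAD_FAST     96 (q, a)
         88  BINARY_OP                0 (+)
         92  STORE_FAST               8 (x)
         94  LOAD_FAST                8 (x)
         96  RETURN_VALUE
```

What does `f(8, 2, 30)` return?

LOAD_FAST_LOAD_FAST c,b → push 30,2. Stack: [30, 2]
BINARY_OP & → 30 & 2 = 2. Stack: [2]
LOAD_FAST_LOAD_FAST b,a → push 2,8. Stack: [2, 2, 8]
BINARY_OP | → 2 | 8 = 10. Stack: [2, 10]
BINARY_OP * → 2 * 10 = 20. Stack: [20]
STORE_FAST p → p=20. Stack: []
LOAD_FAST_LOAD_FAST p,b → push 20,2. Stack: [20, 2]
BINARY_OP - → 20 - 2 = 18. Stack: [18]
LOAD_CONST → push 3. Stack: [18, 3]
BINARY_OP ^ → 18 ^ 3 = 17. Stack: [17]
STORE_FAST p → p=17. Stack: []
LOAD_FAST_LOAD_FAST b,a → push 2,8. Stack: [2, 8]
BINARY_OP * → 2 * 8 = 16. Stack: [16]
STORE_FAST w → w=16. Stack: []
LOAD_CONST → push 11. Stack: [11]
LOAD_FAST w → push 16. Stack: [11, 16]
BINARY_OP * → 11 * 16 = 176. Stack: [176]
STORE_FAST r → r=176. Stack: []
LOAD_FAST_LOAD_FAST b,c → push 2,30. Stack: [2, 30]
BINARY_OP & → 2 & 30 = 2. Stack: [2]
LOAD_CONST → push 10. Stack: [2, 10]
LOAD_FAST c → push 30. Stack: [2, 10, 30]
BINARY_OP * → 10 * 30 = 300. Stack: [2, 300]
BINARY_OP * → 2 * 300 = 600. Stack: [600]
STORE_FAST q → q=600. Stack: []
LOAD_FAST_LOAD_FAST r,w → push 176,16. Stack: [176, 16]
BINARY_OP + → 176 + 16 = 192. Stack: [192]
LOAD_CONST → push 1. Stack: [192, 1]
BINARY_OP << → 192 << 1 = 384. Stack: [384]
STORE_FAST y → y=384. Stack: []
LOAD_FAST_LOAD_FAST q,a → push 600,8. Stack: [600, 8]
BINARY_OP + → 600 + 8 = 608. Stack: [608]
STORE_FAST x → x=608. Stack: []
LOAD_FAST x → push 608. Stack: [608]
RETURN_VALUE → return 608.

608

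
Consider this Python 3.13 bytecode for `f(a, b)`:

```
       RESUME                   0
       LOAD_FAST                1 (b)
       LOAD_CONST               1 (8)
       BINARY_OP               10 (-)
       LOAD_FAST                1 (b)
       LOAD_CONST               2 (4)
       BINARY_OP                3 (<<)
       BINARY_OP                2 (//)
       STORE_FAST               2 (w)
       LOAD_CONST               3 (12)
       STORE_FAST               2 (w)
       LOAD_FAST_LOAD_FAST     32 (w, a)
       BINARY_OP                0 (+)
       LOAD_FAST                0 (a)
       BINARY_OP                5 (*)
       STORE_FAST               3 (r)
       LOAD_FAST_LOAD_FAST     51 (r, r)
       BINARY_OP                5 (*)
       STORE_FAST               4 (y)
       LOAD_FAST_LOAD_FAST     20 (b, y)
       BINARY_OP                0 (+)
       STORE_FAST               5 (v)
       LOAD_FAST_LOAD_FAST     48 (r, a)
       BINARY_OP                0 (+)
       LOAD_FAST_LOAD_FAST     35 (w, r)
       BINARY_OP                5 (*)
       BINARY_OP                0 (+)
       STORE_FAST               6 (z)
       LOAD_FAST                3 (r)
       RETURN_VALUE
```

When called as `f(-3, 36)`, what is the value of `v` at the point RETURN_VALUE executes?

LOAD_FAST b → push 36. Stack: [36]
LOAD_CONST → push 8. Stack: [36, 8]
BINARY_OP - → 36 - 8 = 28. Stack: [28]
LOAD_FAST b → push 36. Stack: [28, 36]
LOAD_CONST → push 4. Stack: [28, 36, 4]
BINARY_OP << → 36 << 4 = 576. Stack: [28, 576]
BINARY_OP // → 28 // 576 = 0. Stack: [0]
STORE_FAST w → w=0. Stack: []
LOAD_CONST → push 12. Stack: [12]
STORE_FAST w → w=12. Stack: []
LOAD_FAST_LOAD_FAST w,a → push 12,-3. Stack: [12, -3]
BINARY_OP + → 12 + -3 = 9. Stack: [9]
LOAD_FAST a → push -3. Stack: [9, -3]
BINARY_OP * → 9 * -3 = -27. Stack: [-27]
STORE_FAST r → r=-27. Stack: []
LOAD_FAST_LOAD_FAST r,r → push -27,-27. Stack: [-27, -27]
BINARY_OP * → -27 * -27 = 729. Stack: [729]
STORE_FAST y → y=729. Stack: []
LOAD_FAST_LOAD_FAST b,y → push 36,729. Stack: [36, 729]
BINARY_OP + → 36 + 729 = 765. Stack: [765]
STORE_FAST v → v=765. Stack: []
LOAD_FAST_LOAD_FAST r,a → push -27,-3. Stack: [-27, -3]
BINARY_OP + → -27 + -3 = -30. Stack: [-30]
LOAD_FAST_LOAD_FAST w,r → push 12,-27. Stack: [-30, 12, -27]
BINARY_OP * → 12 * -27 = -324. Stack: [-30, -324]
BINARY_OP + → -30 + -324 = -354. Stack: [-354]
STORE_FAST z → z=-354. Stack: []
LOAD_FAST r → push -27. Stack: [-27]
RETURN_VALUE → return -27.

765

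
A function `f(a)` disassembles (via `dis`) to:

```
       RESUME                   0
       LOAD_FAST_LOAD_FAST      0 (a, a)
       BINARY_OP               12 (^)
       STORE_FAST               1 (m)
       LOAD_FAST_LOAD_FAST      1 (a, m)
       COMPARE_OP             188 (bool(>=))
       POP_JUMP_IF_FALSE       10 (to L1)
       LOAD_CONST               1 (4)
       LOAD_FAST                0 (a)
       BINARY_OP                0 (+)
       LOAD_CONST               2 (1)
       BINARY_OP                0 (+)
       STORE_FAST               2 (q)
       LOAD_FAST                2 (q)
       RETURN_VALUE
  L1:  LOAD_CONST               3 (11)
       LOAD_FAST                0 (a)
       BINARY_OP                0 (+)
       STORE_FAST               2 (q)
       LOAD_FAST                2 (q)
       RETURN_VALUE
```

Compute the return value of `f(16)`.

LOAD_FAST_LOAD_FAST a,a → push 16,16. Stack: [16, 16]
BINARY_OP ^ → 16 ^ 16 = 0. Stack: [0]
STORE_FAST m → m=0. Stack: []
LOAD_FAST_LOAD_FAST a,m → push 16,0. Stack: [16, 0]
COMPARE_OP bool(>=) → 16 vs 0 = True. Stack: [True]
POP_JUMP_IF_FALSE → pop True; no jump. Stack: []
LOAD_CONST → push 4. Stack: [4]
LOAD_FAST a → push 16. Stack: [4, 16]
BINARY_OP + → 4 + 16 = 20. Stack: [20]
LOAD_CONST → push 1. Stack: [20, 1]
BINARY_OP + → 20 + 1 = 21. Stack: [21]
STORE_FAST q → q=21. Stack: []
LOAD_FAST q → push 21. Stack: [21]
RETURN_VALUE → return 21.

21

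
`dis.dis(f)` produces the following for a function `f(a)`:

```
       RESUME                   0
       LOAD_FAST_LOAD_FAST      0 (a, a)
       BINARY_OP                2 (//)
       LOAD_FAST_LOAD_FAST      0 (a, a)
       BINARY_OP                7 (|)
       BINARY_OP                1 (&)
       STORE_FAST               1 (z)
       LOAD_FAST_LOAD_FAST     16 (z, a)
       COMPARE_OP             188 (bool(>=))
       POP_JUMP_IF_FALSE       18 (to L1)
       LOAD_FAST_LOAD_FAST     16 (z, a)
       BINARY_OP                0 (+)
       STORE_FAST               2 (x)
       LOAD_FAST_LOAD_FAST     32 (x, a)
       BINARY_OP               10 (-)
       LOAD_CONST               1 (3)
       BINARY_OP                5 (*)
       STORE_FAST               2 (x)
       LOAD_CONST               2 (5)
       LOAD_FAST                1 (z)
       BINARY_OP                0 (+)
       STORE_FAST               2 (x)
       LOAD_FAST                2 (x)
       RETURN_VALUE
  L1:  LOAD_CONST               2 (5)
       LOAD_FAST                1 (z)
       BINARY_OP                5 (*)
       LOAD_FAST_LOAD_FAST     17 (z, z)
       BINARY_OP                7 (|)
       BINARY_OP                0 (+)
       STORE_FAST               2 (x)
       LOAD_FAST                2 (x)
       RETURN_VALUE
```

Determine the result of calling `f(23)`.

6

LOAD_FAST_LOAD_FAST a,a → push 23,23. Stack: [23, 23]
BINARY_OP // → 23 // 23 = 1. Stack: [1]
LOAD_FAST_LOAD_FAST a,a → push 23,23. Stack: [1, 23, 23]
BINARY_OP | → 23 | 23 = 23. Stack: [1, 23]
BINARY_OP & → 1 & 23 = 1. Stack: [1]
STORE_FAST z → z=1. Stack: []
LOAD_FAST_LOAD_FAST z,a → push 1,23. Stack: [1, 23]
COMPARE_OP bool(>=) → 1 vs 23 = False. Stack: [False]
POP_JUMP_IF_FALSE → pop False; jump. Stack: []
LOAD_CONST → push 5. Stack: [5]
LOAD_FAST z → push 1. Stack: [5, 1]
BINARY_OP * → 5 * 1 = 5. Stack: [5]
LOAD_FAST_LOAD_FAST z,z → push 1,1. Stack: [5, 1, 1]
BINARY_OP | → 1 | 1 = 1. Stack: [5, 1]
BINARY_OP + → 5 + 1 = 6. Stack: [6]
STORE_FAST x → x=6. Stack: []
LOAD_FAST x → push 6. Stack: [6]
RETURN_VALUE → return 6.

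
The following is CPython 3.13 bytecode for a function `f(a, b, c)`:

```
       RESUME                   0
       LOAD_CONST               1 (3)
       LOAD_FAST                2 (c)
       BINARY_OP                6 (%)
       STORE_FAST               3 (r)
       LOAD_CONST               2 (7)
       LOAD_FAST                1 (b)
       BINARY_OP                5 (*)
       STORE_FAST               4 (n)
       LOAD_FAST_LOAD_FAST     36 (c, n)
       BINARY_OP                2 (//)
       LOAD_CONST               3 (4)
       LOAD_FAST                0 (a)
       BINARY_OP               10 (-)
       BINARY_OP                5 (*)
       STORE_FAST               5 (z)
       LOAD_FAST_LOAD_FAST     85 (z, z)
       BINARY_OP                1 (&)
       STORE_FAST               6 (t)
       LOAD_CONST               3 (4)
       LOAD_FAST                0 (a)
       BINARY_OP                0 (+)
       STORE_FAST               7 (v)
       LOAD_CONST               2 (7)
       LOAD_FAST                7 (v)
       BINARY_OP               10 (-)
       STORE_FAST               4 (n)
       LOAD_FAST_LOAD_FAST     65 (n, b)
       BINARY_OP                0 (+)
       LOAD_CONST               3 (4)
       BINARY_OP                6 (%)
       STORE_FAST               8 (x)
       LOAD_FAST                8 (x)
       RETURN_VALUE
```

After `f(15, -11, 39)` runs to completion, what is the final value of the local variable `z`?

LOAD_CONST → push 3. Stack: [3]
LOAD_FAST c → push 39. Stack: [3, 39]
BINARY_OP % → 3 % 39 = 3. Stack: [3]
STORE_FAST r → r=3. Stack: []
LOAD_CONST → push 7. Stack: [7]
LOAD_FAST b → push -11. Stack: [7, -11]
BINARY_OP * → 7 * -11 = -77. Stack: [-77]
STORE_FAST n → n=-77. Stack: []
LOAD_FAST_LOAD_FAST c,n → push 39,-77. Stack: [39, -77]
BINARY_OP // → 39 // -77 = -1. Stack: [-1]
LOAD_CONST → push 4. Stack: [-1, 4]
LOAD_FAST a → push 15. Stack: [-1, 4, 15]
BINARY_OP - → 4 - 15 = -11. Stack: [-1, -11]
BINARY_OP * → -1 * -11 = 11. Stack: [11]
STORE_FAST z → z=11. Stack: []
LOAD_FAST_LOAD_FAST z,z → push 11,11. Stack: [11, 11]
BINARY_OP & → 11 & 11 = 11. Stack: [11]
STORE_FAST t → t=11. Stack: []
LOAD_CONST → push 4. Stack: [4]
LOAD_FAST a → push 15. Stack: [4, 15]
BINARY_OP + → 4 + 15 = 19. Stack: [19]
STORE_FAST v → v=19. Stack: []
LOAD_CONST → push 7. Stack: [7]
LOAD_FAST v → push 19. Stack: [7, 19]
BINARY_OP - → 7 - 19 = -12. Stack: [-12]
STORE_FAST n → n=-12. Stack: []
LOAD_FAST_LOAD_FAST n,b → push -12,-11. Stack: [-12, -11]
BINARY_OP + → -12 + -11 = -23. Stack: [-23]
LOAD_CONST → push 4. Stack: [-23, 4]
BINARY_OP % → -23 % 4 = 1. Stack: [1]
STORE_FAST x → x=1. Stack: []
LOAD_FAST x → push 1. Stack: [1]
RETURN_VALUE → return 1.

11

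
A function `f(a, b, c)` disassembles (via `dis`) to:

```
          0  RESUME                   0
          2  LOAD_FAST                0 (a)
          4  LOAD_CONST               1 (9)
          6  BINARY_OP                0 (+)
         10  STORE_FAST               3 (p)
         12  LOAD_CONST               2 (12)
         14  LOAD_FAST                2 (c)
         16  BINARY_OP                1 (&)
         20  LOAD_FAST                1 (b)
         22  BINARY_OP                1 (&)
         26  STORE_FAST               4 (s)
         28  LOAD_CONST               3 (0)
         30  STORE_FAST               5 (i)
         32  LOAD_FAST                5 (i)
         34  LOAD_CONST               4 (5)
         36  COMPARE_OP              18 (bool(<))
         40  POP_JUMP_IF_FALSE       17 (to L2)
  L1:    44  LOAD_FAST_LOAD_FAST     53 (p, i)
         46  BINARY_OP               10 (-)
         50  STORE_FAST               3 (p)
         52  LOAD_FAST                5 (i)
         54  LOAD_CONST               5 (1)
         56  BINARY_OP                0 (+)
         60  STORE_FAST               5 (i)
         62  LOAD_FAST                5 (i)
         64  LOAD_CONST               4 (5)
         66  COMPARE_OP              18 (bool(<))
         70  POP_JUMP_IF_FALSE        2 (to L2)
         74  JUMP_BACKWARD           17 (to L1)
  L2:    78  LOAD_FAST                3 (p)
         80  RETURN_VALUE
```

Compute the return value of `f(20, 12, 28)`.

19

LOAD_FAST a → push 20
LOAD_CONST → push 9
BINARY_OP + → 20 + 9 = 29
STORE_FAST p → p=29
LOAD_CONST → push 12
LOAD_FAST c → push 28
BINARY_OP & → 12 & 28 = 12
LOAD_FAST b → push 12
BINARY_OP & → 12 & 12 = 12
STORE_FAST s → s=12
LOAD_CONST → push 0
STORE_FAST i → i=0
LOAD_FAST i → push 0
LOAD_CONST → push 5
COMPARE_OP bool(<) → 0 vs 5 = True
POP_JUMP_IF_FALSE → pop True; no jump
LOAD_FAST_LOAD_FAST p,i → push 29,0
BINARY_OP - → 29 - 0 = 29
STORE_FAST p → p=29
LOAD_FAST i → push 0
LOAD_CONST → push 1
BINARY_OP + → 0 + 1 = 1
STORE_FAST i → i=1
LOAD_FAST i → push 1
LOAD_CONST → push 5
COMPARE_OP bool(<) → 1 vs 5 = True
POP_JUMP_IF_FALSE → pop True; no jump
LOAD_FAST_LOAD_FAST p,i → push 29,1
BINARY_OP - → 29 - 1 = 28
STORE_FAST p → p=28
LOAD_FAST i → push 1
LOAD_CONST → push 1
BINARY_OP + → 1 + 1 = 2
STORE_FAST i → i=2
LOAD_FAST i → push 2
LOAD_CONST → push 5
COMPARE_OP bool(<) → 2 vs 5 = True
POP_JUMP_IF_FALSE → pop True; no jump
LOAD_FAST_LOAD_FAST p,i → push 28,2
BINARY_OP - → 28 - 2 = 26
STORE_FAST p → p=26
LOAD_FAST i → push 2
LOAD_CONST → push 1
BINARY_OP + → 2 + 1 = 3
STORE_FAST i → i=3
LOAD_FAST i → push 3
LOAD_CONST → push 5
COMPARE_OP bool(<) → 3 vs 5 = True
POP_JUMP_IF_FALSE → pop True; no jump
LOAD_FAST_LOAD_FAST p,i → push 26,3
BINARY_OP - → 26 - 3 = 23
STORE_FAST p → p=23
LOAD_FAST i → push 3
LOAD_CONST → push 1
BINARY_OP + → 3 + 1 = 4
STORE_FAST i → i=4
LOAD_FAST i → push 4
LOAD_CONST → push 5
COMPARE_OP bool(<) → 4 vs 5 = True
POP_JUMP_IF_FALSE → pop True; no jump
LOAD_FAST_LOAD_FAST p,i → push 23,4
BINARY_OP - → 23 - 4 = 19
STORE_FAST p → p=19
LOAD_FAST i → push 4
LOAD_CONST → push 1
BINARY_OP + → 4 + 1 = 5
STORE_FAST i → i=5
LOAD_FAST i → push 5
LOAD_CONST → push 5
COMPARE_OP bool(<) → 5 vs 5 = False
POP_JUMP_IF_FALSE → pop False; jump
LOAD_FAST p → push 19
RETURN_VALUE → return 19.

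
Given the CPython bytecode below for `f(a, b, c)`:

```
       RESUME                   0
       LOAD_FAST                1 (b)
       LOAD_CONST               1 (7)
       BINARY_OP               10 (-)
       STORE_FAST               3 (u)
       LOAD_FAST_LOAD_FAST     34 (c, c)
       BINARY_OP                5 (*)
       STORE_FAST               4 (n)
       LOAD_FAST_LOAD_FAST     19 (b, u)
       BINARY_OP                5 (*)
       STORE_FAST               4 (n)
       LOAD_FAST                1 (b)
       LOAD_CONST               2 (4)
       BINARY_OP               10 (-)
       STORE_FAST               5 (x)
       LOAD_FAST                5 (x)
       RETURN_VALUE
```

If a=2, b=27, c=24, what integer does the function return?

LOAD_FAST b → push 27. Stack: [27]
LOAD_CONST → push 7. Stack: [27, 7]
BINARY_OP - → 27 - 7 = 20. Stack: [20]
STORE_FAST u → u=20. Stack: []
LOAD_FAST_LOAD_FAST c,c → push 24,24. Stack: [24, 24]
BINARY_OP * → 24 * 24 = 576. Stack: [576]
STORE_FAST n → n=576. Stack: []
LOAD_FAST_LOAD_FAST b,u → push 27,20. Stack: [27, 20]
BINARY_OP * → 27 * 20 = 540. Stack: [540]
STORE_FAST n → n=540. Stack: []
LOAD_FAST b → push 27. Stack: [27]
LOAD_CONST → push 4. Stack: [27, 4]
BINARY_OP - → 27 - 4 = 23. Stack: [23]
STORE_FAST x → x=23. Stack: []
LOAD_FAST x → push 23. Stack: [23]
RETURN_VALUE → return 23.

23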